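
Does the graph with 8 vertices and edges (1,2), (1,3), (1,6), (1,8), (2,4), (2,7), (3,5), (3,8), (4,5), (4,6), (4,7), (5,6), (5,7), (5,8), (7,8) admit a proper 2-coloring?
No (odd cycle of length 3: 3 -> 1 -> 8 -> 3)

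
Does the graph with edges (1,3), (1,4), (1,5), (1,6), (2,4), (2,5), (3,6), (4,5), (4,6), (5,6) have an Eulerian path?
Yes — and in fact it has an Eulerian circuit (the graph is connected and all 6 vertices have even degree)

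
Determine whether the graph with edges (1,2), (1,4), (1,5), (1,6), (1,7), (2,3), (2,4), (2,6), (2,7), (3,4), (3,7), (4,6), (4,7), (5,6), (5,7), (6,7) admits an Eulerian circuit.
No (6 vertices have odd degree: {1, 2, 3, 4, 5, 6}; Eulerian circuit requires 0)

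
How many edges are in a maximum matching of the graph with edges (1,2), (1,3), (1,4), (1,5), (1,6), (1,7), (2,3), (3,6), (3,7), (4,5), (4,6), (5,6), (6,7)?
3 (matching: (1,6), (3,7), (4,5); upper bound floor(n/2) = floor(7/2) = 3)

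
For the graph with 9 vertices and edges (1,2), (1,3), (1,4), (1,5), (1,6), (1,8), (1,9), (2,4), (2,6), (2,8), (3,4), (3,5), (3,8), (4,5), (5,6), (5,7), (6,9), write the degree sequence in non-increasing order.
[7, 5, 4, 4, 4, 4, 3, 2, 1] (degrees: deg(1)=7, deg(2)=4, deg(3)=4, deg(4)=4, deg(5)=5, deg(6)=4, deg(7)=1, deg(8)=3, deg(9)=2)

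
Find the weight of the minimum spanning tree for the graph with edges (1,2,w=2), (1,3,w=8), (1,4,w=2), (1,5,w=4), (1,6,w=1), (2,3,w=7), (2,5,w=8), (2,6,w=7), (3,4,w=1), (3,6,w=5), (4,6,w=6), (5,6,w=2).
8 (MST edges: (1,2,w=2), (1,4,w=2), (1,6,w=1), (3,4,w=1), (5,6,w=2); sum of weights 2 + 2 + 1 + 1 + 2 = 8)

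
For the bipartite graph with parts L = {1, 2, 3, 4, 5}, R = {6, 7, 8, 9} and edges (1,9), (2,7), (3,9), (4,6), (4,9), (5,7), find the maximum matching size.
3 (matching: (1,9), (2,7), (4,6); upper bound min(|L|,|R|) = min(5,4) = 4)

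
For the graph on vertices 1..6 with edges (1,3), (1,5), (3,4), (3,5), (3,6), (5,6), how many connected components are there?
2 (components: {1, 3, 4, 5, 6}, {2})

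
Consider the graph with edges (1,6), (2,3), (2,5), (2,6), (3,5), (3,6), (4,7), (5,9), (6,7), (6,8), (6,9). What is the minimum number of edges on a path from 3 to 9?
2 (path: 3 -> 6 -> 9, 2 edges)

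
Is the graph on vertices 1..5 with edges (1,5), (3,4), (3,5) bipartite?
Yes. Partition: {1, 2, 3}, {4, 5}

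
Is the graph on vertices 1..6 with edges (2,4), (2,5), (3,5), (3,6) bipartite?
Yes. Partition: {1, 2, 3}, {4, 5, 6}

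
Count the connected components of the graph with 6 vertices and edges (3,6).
5 (components: {1}, {2}, {3, 6}, {4}, {5})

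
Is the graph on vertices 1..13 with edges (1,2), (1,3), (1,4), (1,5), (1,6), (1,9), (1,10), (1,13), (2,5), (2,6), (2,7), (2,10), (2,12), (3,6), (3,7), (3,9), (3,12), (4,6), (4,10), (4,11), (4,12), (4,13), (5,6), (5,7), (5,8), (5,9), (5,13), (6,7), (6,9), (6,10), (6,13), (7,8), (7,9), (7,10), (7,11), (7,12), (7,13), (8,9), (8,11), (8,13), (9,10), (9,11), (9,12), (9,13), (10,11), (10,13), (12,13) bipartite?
No (odd cycle of length 3: 3 -> 1 -> 6 -> 3)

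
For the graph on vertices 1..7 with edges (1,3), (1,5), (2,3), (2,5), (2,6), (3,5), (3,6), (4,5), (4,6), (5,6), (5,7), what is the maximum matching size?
3 (matching: (2,3), (4,6), (5,7); upper bound floor(n/2) = floor(7/2) = 3)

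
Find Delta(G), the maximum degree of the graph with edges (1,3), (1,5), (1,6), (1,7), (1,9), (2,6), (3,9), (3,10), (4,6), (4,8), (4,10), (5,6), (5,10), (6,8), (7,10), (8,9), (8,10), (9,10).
6 (attained at vertex 10)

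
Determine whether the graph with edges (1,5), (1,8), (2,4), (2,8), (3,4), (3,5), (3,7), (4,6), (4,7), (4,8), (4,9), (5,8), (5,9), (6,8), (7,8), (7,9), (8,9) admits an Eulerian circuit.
No (2 vertices have odd degree: {3, 8}; Eulerian circuit requires 0)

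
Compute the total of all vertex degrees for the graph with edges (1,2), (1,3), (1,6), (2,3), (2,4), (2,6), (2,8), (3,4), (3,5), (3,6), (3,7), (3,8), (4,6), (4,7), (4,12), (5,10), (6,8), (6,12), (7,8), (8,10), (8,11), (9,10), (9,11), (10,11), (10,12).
50 (handshake: sum of degrees = 2|E| = 2 x 25 = 50)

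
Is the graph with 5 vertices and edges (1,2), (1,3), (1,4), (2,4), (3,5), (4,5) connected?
Yes (BFS from 1 visits [1, 2, 3, 4, 5] — all 5 vertices reached)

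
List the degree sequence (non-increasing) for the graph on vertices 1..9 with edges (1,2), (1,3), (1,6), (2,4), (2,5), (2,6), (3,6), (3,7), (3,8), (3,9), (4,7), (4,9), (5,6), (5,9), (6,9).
[5, 5, 4, 4, 3, 3, 3, 2, 1] (degrees: deg(1)=3, deg(2)=4, deg(3)=5, deg(4)=3, deg(5)=3, deg(6)=5, deg(7)=2, deg(8)=1, deg(9)=4)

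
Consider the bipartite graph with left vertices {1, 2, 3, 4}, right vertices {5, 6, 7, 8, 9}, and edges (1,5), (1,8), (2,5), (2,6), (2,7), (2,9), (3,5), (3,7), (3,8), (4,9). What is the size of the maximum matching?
4 (matching: (1,8), (2,6), (3,7), (4,9); upper bound min(|L|,|R|) = min(4,5) = 4)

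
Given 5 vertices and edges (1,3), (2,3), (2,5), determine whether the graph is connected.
No, it has 2 components: {1, 2, 3, 5}, {4}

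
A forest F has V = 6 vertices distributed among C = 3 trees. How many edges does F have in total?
3 (Each of the 3 component trees on V_i vertices has V_i - 1 edges; summing gives V - C = 6 - 3 = 3)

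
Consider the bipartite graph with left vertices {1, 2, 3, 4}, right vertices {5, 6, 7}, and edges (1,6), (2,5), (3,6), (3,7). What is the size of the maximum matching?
3 (matching: (1,6), (2,5), (3,7); upper bound min(|L|,|R|) = min(4,3) = 3)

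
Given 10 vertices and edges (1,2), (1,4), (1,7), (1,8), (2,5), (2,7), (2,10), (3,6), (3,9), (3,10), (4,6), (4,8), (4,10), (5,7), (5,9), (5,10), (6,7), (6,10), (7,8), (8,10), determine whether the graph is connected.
Yes (BFS from 1 visits [1, 2, 4, 7, 8, 5, 10, 6, 9, 3] — all 10 vertices reached)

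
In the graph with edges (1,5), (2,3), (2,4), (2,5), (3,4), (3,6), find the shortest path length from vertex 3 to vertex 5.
2 (path: 3 -> 2 -> 5, 2 edges)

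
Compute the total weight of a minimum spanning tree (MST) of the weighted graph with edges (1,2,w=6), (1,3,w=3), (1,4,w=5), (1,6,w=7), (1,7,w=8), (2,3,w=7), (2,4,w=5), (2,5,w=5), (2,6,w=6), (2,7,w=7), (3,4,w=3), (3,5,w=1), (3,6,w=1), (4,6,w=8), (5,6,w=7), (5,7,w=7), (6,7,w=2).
15 (MST edges: (1,3,w=3), (2,5,w=5), (3,4,w=3), (3,5,w=1), (3,6,w=1), (6,7,w=2); sum of weights 3 + 5 + 3 + 1 + 1 + 2 = 15)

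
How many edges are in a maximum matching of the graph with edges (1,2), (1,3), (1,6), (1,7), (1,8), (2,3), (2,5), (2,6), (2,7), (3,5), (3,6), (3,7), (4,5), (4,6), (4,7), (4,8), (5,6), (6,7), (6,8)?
4 (matching: (1,8), (2,6), (3,7), (4,5); upper bound floor(n/2) = floor(8/2) = 4)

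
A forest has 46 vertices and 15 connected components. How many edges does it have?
31 (Each of the 15 component trees on V_i vertices has V_i - 1 edges; summing gives V - C = 46 - 15 = 31)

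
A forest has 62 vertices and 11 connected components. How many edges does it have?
51 (Each of the 11 component trees on V_i vertices has V_i - 1 edges; summing gives V - C = 62 - 11 = 51)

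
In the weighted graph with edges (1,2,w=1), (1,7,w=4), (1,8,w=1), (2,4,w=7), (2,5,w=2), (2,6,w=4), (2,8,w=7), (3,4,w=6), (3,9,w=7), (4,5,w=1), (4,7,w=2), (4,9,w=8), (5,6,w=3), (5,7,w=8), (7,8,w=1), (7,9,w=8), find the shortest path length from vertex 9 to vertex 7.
8 (path: 9 -> 7; weights 8 = 8)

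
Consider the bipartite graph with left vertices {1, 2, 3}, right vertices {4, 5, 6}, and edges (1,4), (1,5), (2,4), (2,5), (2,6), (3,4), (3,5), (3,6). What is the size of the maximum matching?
3 (matching: (1,5), (2,6), (3,4); upper bound min(|L|,|R|) = min(3,3) = 3)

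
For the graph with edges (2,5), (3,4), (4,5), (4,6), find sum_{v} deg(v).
8 (handshake: sum of degrees = 2|E| = 2 x 4 = 8)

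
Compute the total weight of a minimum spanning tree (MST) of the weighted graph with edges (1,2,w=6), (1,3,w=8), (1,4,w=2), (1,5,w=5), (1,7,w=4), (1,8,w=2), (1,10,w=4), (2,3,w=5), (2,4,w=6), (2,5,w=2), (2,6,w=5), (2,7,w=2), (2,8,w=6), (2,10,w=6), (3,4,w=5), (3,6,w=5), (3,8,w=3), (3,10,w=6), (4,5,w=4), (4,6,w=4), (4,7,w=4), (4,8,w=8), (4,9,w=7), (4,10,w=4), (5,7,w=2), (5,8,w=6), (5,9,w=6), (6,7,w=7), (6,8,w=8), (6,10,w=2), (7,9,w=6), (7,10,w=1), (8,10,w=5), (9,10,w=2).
20 (MST edges: (1,4,w=2), (1,7,w=4), (1,8,w=2), (2,5,w=2), (2,7,w=2), (3,8,w=3), (6,10,w=2), (7,10,w=1), (9,10,w=2); sum of weights 2 + 4 + 2 + 2 + 2 + 3 + 2 + 1 + 2 = 20)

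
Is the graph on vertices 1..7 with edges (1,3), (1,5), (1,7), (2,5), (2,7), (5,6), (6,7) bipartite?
Yes. Partition: {1, 2, 4, 6}, {3, 5, 7}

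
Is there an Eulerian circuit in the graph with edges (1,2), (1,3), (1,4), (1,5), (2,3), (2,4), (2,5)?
Yes (the graph is connected and all 5 vertices have even degree)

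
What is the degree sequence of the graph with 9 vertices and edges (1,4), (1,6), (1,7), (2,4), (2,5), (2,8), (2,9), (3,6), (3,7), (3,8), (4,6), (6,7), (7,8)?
[4, 4, 4, 3, 3, 3, 3, 1, 1] (degrees: deg(1)=3, deg(2)=4, deg(3)=3, deg(4)=3, deg(5)=1, deg(6)=4, deg(7)=4, deg(8)=3, deg(9)=1)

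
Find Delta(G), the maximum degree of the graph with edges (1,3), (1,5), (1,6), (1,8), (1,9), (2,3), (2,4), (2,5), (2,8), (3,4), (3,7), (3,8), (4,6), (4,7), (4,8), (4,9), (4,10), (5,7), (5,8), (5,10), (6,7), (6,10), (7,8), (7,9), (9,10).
7 (attained at vertex 4)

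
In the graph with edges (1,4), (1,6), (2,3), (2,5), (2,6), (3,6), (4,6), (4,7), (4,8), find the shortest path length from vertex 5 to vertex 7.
4 (path: 5 -> 2 -> 6 -> 4 -> 7, 4 edges)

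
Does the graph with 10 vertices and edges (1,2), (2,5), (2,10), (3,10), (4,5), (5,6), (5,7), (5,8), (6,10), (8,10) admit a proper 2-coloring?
Yes. Partition: {1, 5, 9, 10}, {2, 3, 4, 6, 7, 8}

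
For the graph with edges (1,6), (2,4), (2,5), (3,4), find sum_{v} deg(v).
8 (handshake: sum of degrees = 2|E| = 2 x 4 = 8)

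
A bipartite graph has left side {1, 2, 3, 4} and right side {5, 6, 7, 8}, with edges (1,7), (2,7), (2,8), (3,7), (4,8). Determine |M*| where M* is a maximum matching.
2 (matching: (1,7), (2,8); upper bound min(|L|,|R|) = min(4,4) = 4)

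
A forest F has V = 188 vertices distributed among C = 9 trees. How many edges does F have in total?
179 (Each of the 9 component trees on V_i vertices has V_i - 1 edges; summing gives V - C = 188 - 9 = 179)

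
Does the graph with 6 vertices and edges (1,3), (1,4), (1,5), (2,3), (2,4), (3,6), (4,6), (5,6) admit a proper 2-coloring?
Yes. Partition: {1, 2, 6}, {3, 4, 5}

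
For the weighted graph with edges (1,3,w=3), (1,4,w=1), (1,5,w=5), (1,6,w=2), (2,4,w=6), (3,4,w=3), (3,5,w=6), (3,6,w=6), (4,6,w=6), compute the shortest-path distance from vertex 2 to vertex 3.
9 (path: 2 -> 4 -> 3; weights 6 + 3 = 9)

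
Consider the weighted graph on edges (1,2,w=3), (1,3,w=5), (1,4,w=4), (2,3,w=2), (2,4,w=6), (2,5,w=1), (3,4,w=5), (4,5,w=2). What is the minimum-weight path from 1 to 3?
5 (path: 1 -> 3; weights 5 = 5)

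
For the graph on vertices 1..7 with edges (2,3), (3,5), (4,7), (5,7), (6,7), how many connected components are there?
2 (components: {1}, {2, 3, 4, 5, 6, 7})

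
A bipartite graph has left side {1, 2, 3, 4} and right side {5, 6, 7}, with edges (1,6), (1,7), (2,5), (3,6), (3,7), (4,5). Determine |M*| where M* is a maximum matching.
3 (matching: (1,7), (2,5), (3,6); upper bound min(|L|,|R|) = min(4,3) = 3)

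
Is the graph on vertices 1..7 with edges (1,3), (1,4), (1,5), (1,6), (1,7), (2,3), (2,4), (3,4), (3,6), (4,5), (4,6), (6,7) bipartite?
No (odd cycle of length 3: 3 -> 1 -> 6 -> 3)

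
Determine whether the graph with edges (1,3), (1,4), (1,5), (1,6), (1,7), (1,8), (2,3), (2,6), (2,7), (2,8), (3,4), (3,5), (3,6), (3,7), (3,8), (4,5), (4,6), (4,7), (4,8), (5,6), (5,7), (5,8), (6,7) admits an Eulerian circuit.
No (2 vertices have odd degree: {3, 8}; Eulerian circuit requires 0)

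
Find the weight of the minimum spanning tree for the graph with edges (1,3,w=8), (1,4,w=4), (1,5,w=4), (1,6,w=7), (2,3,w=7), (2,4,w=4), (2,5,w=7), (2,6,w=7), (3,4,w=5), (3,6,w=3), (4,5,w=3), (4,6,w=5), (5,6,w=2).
16 (MST edges: (1,4,w=4), (2,4,w=4), (3,6,w=3), (4,5,w=3), (5,6,w=2); sum of weights 4 + 4 + 3 + 3 + 2 = 16)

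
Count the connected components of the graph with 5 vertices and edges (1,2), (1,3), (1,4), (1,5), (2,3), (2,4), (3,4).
1 (components: {1, 2, 3, 4, 5})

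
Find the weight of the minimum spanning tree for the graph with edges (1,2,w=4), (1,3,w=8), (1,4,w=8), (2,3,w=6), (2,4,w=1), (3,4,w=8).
11 (MST edges: (1,2,w=4), (2,3,w=6), (2,4,w=1); sum of weights 4 + 6 + 1 = 11)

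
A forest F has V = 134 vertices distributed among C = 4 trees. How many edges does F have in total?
130 (Each of the 4 component trees on V_i vertices has V_i - 1 edges; summing gives V - C = 134 - 4 = 130)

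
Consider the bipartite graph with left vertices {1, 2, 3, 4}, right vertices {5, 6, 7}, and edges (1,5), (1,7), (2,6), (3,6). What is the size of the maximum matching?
2 (matching: (1,7), (2,6); upper bound min(|L|,|R|) = min(4,3) = 3)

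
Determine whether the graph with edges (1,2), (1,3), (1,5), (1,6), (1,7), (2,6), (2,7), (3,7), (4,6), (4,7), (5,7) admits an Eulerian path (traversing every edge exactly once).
No (4 vertices have odd degree: {1, 2, 6, 7}; Eulerian path requires 0 or 2)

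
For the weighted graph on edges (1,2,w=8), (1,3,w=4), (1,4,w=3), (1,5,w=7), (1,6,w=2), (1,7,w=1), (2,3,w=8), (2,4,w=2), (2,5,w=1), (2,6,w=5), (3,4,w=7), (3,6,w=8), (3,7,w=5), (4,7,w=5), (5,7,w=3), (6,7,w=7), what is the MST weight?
13 (MST edges: (1,3,w=4), (1,4,w=3), (1,6,w=2), (1,7,w=1), (2,4,w=2), (2,5,w=1); sum of weights 4 + 3 + 2 + 1 + 2 + 1 = 13)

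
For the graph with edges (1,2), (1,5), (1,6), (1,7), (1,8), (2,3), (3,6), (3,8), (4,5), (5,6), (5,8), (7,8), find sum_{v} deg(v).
24 (handshake: sum of degrees = 2|E| = 2 x 12 = 24)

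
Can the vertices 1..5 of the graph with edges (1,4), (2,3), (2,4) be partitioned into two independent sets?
Yes. Partition: {1, 2, 5}, {3, 4}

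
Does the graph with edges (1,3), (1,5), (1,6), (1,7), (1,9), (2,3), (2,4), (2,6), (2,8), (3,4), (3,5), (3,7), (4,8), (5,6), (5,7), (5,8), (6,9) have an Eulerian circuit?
No (6 vertices have odd degree: {1, 3, 4, 5, 7, 8}; Eulerian circuit requires 0)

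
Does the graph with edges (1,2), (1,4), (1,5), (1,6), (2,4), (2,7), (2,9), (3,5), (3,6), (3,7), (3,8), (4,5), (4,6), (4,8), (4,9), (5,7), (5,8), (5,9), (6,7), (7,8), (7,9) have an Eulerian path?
Yes — and in fact it has an Eulerian circuit (the graph is connected and all 9 vertices have even degree)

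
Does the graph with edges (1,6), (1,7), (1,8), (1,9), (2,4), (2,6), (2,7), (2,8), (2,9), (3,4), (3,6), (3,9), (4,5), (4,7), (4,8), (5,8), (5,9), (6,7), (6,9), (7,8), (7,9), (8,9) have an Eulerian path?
No (6 vertices have odd degree: {2, 3, 4, 5, 6, 9}; Eulerian path requires 0 or 2)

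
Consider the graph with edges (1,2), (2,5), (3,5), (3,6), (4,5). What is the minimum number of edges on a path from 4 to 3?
2 (path: 4 -> 5 -> 3, 2 edges)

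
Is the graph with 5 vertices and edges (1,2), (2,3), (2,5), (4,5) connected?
Yes (BFS from 1 visits [1, 2, 3, 5, 4] — all 5 vertices reached)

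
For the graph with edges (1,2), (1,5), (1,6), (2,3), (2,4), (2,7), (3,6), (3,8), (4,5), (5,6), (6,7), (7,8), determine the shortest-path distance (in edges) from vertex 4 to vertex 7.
2 (path: 4 -> 2 -> 7, 2 edges)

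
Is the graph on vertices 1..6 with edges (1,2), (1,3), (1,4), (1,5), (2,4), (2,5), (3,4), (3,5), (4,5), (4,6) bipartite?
No (odd cycle of length 3: 2 -> 1 -> 4 -> 2)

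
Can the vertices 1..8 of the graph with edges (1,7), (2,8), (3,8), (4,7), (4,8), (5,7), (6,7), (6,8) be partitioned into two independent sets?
Yes. Partition: {1, 2, 3, 4, 5, 6}, {7, 8}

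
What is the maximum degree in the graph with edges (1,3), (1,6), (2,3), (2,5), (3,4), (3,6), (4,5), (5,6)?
4 (attained at vertex 3)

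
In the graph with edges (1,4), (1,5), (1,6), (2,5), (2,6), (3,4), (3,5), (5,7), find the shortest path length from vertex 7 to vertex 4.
3 (path: 7 -> 5 -> 1 -> 4, 3 edges)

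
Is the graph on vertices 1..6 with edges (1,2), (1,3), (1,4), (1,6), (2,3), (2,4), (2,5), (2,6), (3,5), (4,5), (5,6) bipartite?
No (odd cycle of length 3: 6 -> 1 -> 2 -> 6)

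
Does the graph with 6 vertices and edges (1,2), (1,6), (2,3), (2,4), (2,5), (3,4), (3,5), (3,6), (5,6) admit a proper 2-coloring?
No (odd cycle of length 3: 5 -> 2 -> 3 -> 5)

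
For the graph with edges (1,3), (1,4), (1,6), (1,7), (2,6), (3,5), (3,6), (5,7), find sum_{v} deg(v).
16 (handshake: sum of degrees = 2|E| = 2 x 8 = 16)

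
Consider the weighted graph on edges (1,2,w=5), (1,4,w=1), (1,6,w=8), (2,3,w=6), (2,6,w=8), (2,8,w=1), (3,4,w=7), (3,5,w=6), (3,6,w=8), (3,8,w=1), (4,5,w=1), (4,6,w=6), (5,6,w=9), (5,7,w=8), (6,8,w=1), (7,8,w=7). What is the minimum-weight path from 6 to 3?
2 (path: 6 -> 8 -> 3; weights 1 + 1 = 2)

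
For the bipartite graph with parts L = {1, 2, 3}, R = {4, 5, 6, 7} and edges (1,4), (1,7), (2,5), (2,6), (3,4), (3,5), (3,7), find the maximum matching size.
3 (matching: (1,7), (2,6), (3,5); upper bound min(|L|,|R|) = min(3,4) = 3)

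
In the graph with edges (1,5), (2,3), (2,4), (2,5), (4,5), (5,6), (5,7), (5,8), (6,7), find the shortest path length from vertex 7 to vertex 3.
3 (path: 7 -> 5 -> 2 -> 3, 3 edges)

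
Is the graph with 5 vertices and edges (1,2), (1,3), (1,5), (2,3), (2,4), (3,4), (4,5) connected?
Yes (BFS from 1 visits [1, 2, 3, 5, 4] — all 5 vertices reached)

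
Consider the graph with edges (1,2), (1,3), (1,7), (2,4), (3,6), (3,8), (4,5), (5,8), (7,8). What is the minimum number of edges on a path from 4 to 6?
4 (path: 4 -> 2 -> 1 -> 3 -> 6, 4 edges)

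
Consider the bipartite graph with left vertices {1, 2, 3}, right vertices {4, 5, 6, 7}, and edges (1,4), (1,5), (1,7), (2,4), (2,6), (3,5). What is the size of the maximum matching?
3 (matching: (1,7), (2,6), (3,5); upper bound min(|L|,|R|) = min(3,4) = 3)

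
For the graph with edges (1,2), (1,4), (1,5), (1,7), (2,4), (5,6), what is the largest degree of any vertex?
4 (attained at vertex 1)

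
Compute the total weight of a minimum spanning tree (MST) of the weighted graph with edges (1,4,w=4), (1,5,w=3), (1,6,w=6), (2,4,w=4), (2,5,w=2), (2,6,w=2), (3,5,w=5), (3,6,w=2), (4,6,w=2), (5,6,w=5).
11 (MST edges: (1,5,w=3), (2,5,w=2), (2,6,w=2), (3,6,w=2), (4,6,w=2); sum of weights 3 + 2 + 2 + 2 + 2 = 11)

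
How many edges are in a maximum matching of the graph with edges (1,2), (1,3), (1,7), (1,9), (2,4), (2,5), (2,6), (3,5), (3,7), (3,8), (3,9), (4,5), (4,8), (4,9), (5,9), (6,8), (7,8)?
4 (matching: (1,7), (2,6), (3,9), (4,8); upper bound floor(n/2) = floor(9/2) = 4)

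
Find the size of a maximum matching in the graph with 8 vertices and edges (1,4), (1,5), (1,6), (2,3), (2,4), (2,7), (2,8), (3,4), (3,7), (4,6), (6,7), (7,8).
4 (matching: (1,5), (2,8), (3,4), (6,7); upper bound floor(n/2) = floor(8/2) = 4)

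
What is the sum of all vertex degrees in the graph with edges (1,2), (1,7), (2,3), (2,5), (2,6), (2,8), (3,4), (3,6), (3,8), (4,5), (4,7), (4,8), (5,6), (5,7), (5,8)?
30 (handshake: sum of degrees = 2|E| = 2 x 15 = 30)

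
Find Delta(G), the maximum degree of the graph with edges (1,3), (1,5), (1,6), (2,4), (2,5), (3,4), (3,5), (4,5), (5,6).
5 (attained at vertex 5)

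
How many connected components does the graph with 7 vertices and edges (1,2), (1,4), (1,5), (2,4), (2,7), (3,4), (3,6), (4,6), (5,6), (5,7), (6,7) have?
1 (components: {1, 2, 3, 4, 5, 6, 7})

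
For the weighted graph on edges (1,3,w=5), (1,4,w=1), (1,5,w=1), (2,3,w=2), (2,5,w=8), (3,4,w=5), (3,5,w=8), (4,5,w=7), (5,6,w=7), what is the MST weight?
16 (MST edges: (1,3,w=5), (1,4,w=1), (1,5,w=1), (2,3,w=2), (5,6,w=7); sum of weights 5 + 1 + 1 + 2 + 7 = 16)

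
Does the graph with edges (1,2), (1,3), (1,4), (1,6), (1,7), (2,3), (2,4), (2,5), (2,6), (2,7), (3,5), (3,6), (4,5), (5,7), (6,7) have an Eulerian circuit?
No (2 vertices have odd degree: {1, 4}; Eulerian circuit requires 0)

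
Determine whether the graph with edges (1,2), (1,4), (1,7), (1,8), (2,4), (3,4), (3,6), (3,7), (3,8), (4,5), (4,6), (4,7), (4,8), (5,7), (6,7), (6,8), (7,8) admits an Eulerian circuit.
No (2 vertices have odd degree: {4, 8}; Eulerian circuit requires 0)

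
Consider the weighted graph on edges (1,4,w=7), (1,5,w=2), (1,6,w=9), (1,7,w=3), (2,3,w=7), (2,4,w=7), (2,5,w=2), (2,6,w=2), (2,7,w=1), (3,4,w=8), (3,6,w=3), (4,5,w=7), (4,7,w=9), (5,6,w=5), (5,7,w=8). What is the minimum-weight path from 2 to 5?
2 (path: 2 -> 5; weights 2 = 2)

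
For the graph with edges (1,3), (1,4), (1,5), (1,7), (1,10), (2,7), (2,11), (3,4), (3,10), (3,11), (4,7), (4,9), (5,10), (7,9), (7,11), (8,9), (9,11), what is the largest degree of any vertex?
5 (attained at vertices 1, 7)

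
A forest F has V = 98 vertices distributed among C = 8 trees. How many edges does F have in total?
90 (Each of the 8 component trees on V_i vertices has V_i - 1 edges; summing gives V - C = 98 - 8 = 90)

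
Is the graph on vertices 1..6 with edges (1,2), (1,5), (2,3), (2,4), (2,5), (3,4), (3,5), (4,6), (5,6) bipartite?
No (odd cycle of length 3: 2 -> 1 -> 5 -> 2)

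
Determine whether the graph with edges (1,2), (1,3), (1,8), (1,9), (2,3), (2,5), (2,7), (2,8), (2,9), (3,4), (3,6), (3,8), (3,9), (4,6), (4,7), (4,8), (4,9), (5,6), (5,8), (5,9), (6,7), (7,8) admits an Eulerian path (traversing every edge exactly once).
Yes (the graph is connected and exactly 2 vertices have odd degree: {4, 9}; any Eulerian path must start and end at those)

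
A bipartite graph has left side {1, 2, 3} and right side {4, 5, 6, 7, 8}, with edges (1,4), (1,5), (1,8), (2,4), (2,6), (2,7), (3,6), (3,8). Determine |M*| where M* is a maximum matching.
3 (matching: (1,8), (2,7), (3,6); upper bound min(|L|,|R|) = min(3,5) = 3)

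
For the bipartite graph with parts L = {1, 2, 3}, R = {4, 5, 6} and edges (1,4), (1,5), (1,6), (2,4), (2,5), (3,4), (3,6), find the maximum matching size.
3 (matching: (1,6), (2,5), (3,4); upper bound min(|L|,|R|) = min(3,3) = 3)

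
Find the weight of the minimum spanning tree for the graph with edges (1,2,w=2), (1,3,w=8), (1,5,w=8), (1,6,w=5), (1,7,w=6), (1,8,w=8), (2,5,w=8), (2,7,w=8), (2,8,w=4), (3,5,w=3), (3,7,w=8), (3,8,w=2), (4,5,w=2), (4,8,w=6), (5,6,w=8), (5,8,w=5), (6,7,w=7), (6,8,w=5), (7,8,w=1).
19 (MST edges: (1,2,w=2), (1,6,w=5), (2,8,w=4), (3,5,w=3), (3,8,w=2), (4,5,w=2), (7,8,w=1); sum of weights 2 + 5 + 4 + 3 + 2 + 2 + 1 = 19)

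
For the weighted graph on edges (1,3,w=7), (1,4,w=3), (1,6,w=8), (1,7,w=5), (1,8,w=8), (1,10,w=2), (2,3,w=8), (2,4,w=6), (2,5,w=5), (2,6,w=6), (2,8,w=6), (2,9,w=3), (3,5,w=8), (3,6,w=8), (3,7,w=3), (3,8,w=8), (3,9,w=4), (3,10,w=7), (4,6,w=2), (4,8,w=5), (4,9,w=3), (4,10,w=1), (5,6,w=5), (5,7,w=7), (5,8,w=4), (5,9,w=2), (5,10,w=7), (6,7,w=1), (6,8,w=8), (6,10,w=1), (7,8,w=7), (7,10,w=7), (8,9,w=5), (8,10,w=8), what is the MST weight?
20 (MST edges: (1,10,w=2), (2,9,w=3), (3,7,w=3), (4,9,w=3), (4,10,w=1), (5,8,w=4), (5,9,w=2), (6,7,w=1), (6,10,w=1); sum of weights 2 + 3 + 3 + 3 + 1 + 4 + 2 + 1 + 1 = 20)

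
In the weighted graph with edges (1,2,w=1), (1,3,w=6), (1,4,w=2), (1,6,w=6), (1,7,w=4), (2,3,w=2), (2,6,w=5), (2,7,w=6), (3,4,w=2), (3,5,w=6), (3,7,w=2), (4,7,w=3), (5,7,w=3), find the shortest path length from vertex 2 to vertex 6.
5 (path: 2 -> 6; weights 5 = 5)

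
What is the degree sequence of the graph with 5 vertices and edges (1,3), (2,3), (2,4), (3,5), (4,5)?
[3, 2, 2, 2, 1] (degrees: deg(1)=1, deg(2)=2, deg(3)=3, deg(4)=2, deg(5)=2)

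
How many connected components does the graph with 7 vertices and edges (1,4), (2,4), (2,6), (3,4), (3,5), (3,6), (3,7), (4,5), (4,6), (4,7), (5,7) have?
1 (components: {1, 2, 3, 4, 5, 6, 7})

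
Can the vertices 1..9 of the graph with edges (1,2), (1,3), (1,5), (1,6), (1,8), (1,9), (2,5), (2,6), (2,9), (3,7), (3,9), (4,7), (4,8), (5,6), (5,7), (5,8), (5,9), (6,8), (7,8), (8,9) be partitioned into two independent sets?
No (odd cycle of length 3: 5 -> 1 -> 8 -> 5)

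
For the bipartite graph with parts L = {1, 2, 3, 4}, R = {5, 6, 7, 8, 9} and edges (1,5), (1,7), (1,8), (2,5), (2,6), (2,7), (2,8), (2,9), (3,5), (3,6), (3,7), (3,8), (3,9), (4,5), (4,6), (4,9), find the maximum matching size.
4 (matching: (1,8), (2,9), (3,7), (4,6); upper bound min(|L|,|R|) = min(4,5) = 4)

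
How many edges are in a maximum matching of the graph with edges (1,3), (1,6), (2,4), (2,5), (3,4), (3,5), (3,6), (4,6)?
3 (matching: (1,6), (2,4), (3,5); upper bound floor(n/2) = floor(6/2) = 3)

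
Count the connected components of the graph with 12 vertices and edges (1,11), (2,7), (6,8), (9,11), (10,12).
7 (components: {1, 9, 11}, {2, 7}, {3}, {4}, {5}, {6, 8}, {10, 12})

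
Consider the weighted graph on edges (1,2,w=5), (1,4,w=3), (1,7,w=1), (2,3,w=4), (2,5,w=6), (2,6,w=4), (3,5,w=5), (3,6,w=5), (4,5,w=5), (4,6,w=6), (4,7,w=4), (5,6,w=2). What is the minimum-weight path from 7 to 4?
4 (path: 7 -> 4; weights 4 = 4)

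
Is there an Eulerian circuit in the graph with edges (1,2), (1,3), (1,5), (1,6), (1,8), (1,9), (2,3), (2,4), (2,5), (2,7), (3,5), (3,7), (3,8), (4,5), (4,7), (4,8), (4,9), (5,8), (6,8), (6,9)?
No (8 vertices have odd degree: {2, 3, 4, 5, 6, 7, 8, 9}; Eulerian circuit requires 0)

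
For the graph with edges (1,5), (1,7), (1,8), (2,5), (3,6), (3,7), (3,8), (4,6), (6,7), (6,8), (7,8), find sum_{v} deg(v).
22 (handshake: sum of degrees = 2|E| = 2 x 11 = 22)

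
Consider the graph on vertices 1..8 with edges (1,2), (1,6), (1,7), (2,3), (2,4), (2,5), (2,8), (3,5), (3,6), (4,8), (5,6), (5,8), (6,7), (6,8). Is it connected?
Yes (BFS from 1 visits [1, 2, 6, 7, 3, 4, 5, 8] — all 8 vertices reached)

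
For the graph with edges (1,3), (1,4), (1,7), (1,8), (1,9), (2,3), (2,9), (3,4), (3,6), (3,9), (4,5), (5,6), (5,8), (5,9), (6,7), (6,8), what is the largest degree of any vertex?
5 (attained at vertices 1, 3)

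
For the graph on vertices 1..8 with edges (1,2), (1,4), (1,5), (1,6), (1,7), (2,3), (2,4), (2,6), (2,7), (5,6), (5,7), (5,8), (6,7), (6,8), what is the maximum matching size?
4 (matching: (1,4), (2,3), (5,8), (6,7); upper bound floor(n/2) = floor(8/2) = 4)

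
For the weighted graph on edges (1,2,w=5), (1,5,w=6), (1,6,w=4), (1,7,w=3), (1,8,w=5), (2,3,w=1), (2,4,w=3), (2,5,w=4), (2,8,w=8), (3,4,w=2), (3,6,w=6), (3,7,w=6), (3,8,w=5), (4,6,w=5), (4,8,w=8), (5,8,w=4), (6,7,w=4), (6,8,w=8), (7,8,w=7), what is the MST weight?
23 (MST edges: (1,2,w=5), (1,6,w=4), (1,7,w=3), (2,3,w=1), (2,5,w=4), (3,4,w=2), (5,8,w=4); sum of weights 5 + 4 + 3 + 1 + 4 + 2 + 4 = 23)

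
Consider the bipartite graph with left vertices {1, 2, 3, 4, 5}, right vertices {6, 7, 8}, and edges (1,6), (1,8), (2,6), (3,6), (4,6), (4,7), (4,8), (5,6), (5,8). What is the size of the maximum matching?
3 (matching: (1,8), (2,6), (4,7); upper bound min(|L|,|R|) = min(5,3) = 3)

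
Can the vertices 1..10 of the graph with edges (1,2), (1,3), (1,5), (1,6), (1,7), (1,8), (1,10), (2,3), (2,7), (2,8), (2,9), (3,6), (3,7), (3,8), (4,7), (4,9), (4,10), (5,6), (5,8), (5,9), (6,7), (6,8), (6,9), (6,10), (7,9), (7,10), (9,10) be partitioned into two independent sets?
No (odd cycle of length 3: 6 -> 1 -> 10 -> 6)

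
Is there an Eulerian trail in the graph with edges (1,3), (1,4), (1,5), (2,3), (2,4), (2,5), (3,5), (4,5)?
No (4 vertices have odd degree: {1, 2, 3, 4}; Eulerian path requires 0 or 2)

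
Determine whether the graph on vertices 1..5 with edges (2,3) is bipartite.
Yes. Partition: {1, 2, 4, 5}, {3}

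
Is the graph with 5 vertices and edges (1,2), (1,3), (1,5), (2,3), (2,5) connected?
No, it has 2 components: {1, 2, 3, 5}, {4}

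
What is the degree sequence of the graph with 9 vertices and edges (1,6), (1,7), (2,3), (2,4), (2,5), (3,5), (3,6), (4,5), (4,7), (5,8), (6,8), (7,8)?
[4, 3, 3, 3, 3, 3, 3, 2, 0] (degrees: deg(1)=2, deg(2)=3, deg(3)=3, deg(4)=3, deg(5)=4, deg(6)=3, deg(7)=3, deg(8)=3, deg(9)=0)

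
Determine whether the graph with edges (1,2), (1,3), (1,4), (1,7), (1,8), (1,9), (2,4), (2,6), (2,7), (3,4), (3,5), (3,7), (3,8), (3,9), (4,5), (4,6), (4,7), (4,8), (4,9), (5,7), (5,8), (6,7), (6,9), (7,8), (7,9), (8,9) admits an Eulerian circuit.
Yes (the graph is connected and all 9 vertices have even degree)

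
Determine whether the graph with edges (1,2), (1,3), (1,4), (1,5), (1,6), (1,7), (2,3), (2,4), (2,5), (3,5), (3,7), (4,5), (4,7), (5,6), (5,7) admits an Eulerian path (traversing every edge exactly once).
Yes — and in fact it has an Eulerian circuit (the graph is connected and all 7 vertices have even degree)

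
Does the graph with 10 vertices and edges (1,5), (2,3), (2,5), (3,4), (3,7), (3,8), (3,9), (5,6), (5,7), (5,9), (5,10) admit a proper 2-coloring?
Yes. Partition: {1, 2, 4, 6, 7, 8, 9, 10}, {3, 5}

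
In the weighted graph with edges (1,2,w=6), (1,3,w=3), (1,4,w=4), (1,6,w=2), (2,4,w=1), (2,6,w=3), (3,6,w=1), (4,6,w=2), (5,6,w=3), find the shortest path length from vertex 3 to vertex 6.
1 (path: 3 -> 6; weights 1 = 1)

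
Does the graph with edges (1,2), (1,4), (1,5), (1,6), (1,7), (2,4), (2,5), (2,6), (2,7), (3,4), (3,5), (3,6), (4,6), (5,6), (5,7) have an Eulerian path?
No (6 vertices have odd degree: {1, 2, 3, 5, 6, 7}; Eulerian path requires 0 or 2)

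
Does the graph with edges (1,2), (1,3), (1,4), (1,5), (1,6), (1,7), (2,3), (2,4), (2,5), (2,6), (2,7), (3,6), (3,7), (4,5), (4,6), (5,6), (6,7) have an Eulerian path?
Yes — and in fact it has an Eulerian circuit (the graph is connected and all 7 vertices have even degree)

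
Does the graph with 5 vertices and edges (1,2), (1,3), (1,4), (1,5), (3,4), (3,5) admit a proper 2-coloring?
No (odd cycle of length 3: 4 -> 1 -> 3 -> 4)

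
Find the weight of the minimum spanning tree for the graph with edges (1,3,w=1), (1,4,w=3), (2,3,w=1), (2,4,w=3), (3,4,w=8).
5 (MST edges: (1,3,w=1), (1,4,w=3), (2,3,w=1); sum of weights 1 + 3 + 1 = 5)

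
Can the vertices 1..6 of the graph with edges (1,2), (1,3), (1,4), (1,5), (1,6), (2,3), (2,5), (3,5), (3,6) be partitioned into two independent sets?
No (odd cycle of length 3: 3 -> 1 -> 5 -> 3)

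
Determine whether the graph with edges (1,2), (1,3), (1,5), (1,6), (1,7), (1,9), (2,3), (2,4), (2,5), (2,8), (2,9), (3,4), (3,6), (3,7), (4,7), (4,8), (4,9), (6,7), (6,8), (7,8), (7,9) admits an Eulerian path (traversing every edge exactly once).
Yes (the graph is connected and exactly 2 vertices have odd degree: {3, 4}; any Eulerian path must start and end at those)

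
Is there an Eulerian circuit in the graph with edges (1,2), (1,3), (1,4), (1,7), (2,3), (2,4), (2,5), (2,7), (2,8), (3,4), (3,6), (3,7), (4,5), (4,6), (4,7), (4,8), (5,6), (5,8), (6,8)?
No (2 vertices have odd degree: {3, 4}; Eulerian circuit requires 0)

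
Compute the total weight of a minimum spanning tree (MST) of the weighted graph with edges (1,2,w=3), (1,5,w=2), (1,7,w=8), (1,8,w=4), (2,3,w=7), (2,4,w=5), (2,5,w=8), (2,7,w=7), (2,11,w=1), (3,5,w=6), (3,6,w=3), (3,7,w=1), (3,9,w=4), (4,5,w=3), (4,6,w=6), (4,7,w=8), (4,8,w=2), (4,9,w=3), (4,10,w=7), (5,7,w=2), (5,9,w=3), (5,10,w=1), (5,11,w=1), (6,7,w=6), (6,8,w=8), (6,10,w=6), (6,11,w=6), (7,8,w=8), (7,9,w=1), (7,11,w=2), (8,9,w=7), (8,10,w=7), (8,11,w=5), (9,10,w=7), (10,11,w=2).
17 (MST edges: (1,5,w=2), (2,11,w=1), (3,6,w=3), (3,7,w=1), (4,5,w=3), (4,8,w=2), (5,7,w=2), (5,10,w=1), (5,11,w=1), (7,9,w=1); sum of weights 2 + 1 + 3 + 1 + 3 + 2 + 2 + 1 + 1 + 1 = 17)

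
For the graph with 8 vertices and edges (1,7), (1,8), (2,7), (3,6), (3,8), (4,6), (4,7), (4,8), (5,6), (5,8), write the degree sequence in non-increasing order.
[4, 3, 3, 3, 2, 2, 2, 1] (degrees: deg(1)=2, deg(2)=1, deg(3)=2, deg(4)=3, deg(5)=2, deg(6)=3, deg(7)=3, deg(8)=4)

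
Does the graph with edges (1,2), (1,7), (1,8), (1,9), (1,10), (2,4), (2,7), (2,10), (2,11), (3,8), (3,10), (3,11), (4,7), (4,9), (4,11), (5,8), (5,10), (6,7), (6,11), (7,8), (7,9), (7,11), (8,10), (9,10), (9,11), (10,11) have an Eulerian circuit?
No (8 vertices have odd degree: {1, 2, 3, 7, 8, 9, 10, 11}; Eulerian circuit requires 0)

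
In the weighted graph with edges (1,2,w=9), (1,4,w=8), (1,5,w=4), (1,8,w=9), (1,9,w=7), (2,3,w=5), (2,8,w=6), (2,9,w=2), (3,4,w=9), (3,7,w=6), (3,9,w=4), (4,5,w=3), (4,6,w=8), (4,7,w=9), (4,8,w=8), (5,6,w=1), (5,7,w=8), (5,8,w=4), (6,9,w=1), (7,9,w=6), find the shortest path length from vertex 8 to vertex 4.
7 (path: 8 -> 5 -> 4; weights 4 + 3 = 7)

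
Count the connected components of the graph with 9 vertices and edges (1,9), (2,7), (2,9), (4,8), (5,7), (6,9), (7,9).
3 (components: {1, 2, 5, 6, 7, 9}, {3}, {4, 8})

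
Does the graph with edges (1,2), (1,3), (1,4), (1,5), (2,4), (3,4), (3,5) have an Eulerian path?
Yes (the graph is connected and exactly 2 vertices have odd degree: {3, 4}; any Eulerian path must start and end at those)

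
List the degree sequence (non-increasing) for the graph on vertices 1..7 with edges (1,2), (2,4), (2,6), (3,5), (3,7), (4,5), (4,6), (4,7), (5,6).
[4, 3, 3, 3, 2, 2, 1] (degrees: deg(1)=1, deg(2)=3, deg(3)=2, deg(4)=4, deg(5)=3, deg(6)=3, deg(7)=2)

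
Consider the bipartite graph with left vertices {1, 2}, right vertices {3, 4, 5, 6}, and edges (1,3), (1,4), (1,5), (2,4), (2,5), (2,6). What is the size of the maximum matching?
2 (matching: (1,5), (2,6); upper bound min(|L|,|R|) = min(2,4) = 2)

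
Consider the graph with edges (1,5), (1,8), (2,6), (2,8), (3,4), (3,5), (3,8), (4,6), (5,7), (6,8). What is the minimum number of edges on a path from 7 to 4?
3 (path: 7 -> 5 -> 3 -> 4, 3 edges)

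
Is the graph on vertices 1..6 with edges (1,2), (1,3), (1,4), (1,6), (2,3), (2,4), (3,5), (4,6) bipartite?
No (odd cycle of length 3: 3 -> 1 -> 2 -> 3)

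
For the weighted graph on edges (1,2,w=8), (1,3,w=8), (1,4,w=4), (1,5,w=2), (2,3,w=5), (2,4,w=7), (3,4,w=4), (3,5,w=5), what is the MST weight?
15 (MST edges: (1,4,w=4), (1,5,w=2), (2,3,w=5), (3,4,w=4); sum of weights 4 + 2 + 5 + 4 = 15)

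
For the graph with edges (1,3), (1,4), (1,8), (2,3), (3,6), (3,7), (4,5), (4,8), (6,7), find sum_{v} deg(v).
18 (handshake: sum of degrees = 2|E| = 2 x 9 = 18)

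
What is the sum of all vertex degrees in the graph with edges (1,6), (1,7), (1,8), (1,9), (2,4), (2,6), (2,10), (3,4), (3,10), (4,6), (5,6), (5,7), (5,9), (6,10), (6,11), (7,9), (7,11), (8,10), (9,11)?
38 (handshake: sum of degrees = 2|E| = 2 x 19 = 38)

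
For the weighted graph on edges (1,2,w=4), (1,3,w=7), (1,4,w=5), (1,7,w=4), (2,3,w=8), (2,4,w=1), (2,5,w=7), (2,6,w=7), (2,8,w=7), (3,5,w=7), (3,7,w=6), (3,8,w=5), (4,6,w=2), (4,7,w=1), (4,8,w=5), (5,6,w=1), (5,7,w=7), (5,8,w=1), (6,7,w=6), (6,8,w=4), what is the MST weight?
15 (MST edges: (1,2,w=4), (2,4,w=1), (3,8,w=5), (4,6,w=2), (4,7,w=1), (5,6,w=1), (5,8,w=1); sum of weights 4 + 1 + 5 + 2 + 1 + 1 + 1 = 15)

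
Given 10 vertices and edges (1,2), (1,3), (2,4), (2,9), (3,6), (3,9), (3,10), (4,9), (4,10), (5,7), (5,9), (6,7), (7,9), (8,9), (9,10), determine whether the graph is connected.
Yes (BFS from 1 visits [1, 2, 3, 4, 9, 6, 10, 5, 7, 8] — all 10 vertices reached)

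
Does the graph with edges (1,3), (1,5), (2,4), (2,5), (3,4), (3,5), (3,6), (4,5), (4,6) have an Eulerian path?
Yes — and in fact it has an Eulerian circuit (the graph is connected and all 6 vertices have even degree)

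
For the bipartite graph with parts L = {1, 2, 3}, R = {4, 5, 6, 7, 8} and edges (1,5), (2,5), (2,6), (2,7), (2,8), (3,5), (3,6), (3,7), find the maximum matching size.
3 (matching: (1,5), (2,8), (3,7); upper bound min(|L|,|R|) = min(3,5) = 3)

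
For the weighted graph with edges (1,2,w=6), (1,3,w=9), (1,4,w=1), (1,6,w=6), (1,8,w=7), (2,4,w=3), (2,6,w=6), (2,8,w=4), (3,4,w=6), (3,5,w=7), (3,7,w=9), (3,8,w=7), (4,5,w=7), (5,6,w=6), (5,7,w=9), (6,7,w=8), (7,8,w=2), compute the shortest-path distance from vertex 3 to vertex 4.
6 (path: 3 -> 4; weights 6 = 6)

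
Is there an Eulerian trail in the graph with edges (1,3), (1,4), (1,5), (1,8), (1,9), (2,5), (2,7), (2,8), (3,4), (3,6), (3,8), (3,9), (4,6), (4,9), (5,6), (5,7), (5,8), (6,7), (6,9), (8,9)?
No (8 vertices have odd degree: {1, 2, 3, 5, 6, 7, 8, 9}; Eulerian path requires 0 or 2)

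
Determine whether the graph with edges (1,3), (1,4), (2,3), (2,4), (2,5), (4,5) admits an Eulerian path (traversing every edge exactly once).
Yes (the graph is connected and exactly 2 vertices have odd degree: {2, 4}; any Eulerian path must start and end at those)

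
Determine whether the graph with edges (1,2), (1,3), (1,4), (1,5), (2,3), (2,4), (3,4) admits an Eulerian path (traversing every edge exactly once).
No (4 vertices have odd degree: {2, 3, 4, 5}; Eulerian path requires 0 or 2)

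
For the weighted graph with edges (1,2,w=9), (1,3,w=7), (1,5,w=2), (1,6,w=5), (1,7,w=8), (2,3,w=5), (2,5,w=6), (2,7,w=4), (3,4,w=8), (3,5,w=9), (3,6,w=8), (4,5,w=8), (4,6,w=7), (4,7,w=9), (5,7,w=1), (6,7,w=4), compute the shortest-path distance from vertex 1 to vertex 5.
2 (path: 1 -> 5; weights 2 = 2)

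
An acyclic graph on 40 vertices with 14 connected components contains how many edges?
26 (Each of the 14 component trees on V_i vertices has V_i - 1 edges; summing gives V - C = 40 - 14 = 26)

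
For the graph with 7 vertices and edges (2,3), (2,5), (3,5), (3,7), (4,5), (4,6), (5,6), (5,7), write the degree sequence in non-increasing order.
[5, 3, 2, 2, 2, 2, 0] (degrees: deg(1)=0, deg(2)=2, deg(3)=3, deg(4)=2, deg(5)=5, deg(6)=2, deg(7)=2)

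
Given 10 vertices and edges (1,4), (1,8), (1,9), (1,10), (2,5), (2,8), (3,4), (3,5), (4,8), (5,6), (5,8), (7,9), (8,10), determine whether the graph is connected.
Yes (BFS from 1 visits [1, 4, 8, 9, 10, 3, 2, 5, 7, 6] — all 10 vertices reached)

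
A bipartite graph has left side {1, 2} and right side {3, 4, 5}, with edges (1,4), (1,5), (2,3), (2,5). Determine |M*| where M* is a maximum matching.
2 (matching: (1,4), (2,5); upper bound min(|L|,|R|) = min(2,3) = 2)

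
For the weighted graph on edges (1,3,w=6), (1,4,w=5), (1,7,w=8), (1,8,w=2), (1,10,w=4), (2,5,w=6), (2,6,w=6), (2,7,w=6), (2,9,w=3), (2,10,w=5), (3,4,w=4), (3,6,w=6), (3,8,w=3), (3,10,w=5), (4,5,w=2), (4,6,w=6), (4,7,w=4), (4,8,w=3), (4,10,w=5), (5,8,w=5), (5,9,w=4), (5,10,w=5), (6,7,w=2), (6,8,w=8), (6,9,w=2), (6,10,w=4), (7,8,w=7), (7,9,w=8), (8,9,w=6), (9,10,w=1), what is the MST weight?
22 (MST edges: (1,8,w=2), (1,10,w=4), (2,9,w=3), (3,8,w=3), (4,5,w=2), (4,8,w=3), (6,7,w=2), (6,9,w=2), (9,10,w=1); sum of weights 2 + 4 + 3 + 3 + 2 + 3 + 2 + 2 + 1 = 22)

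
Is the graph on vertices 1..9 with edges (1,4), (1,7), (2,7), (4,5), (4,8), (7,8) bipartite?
Yes. Partition: {1, 2, 3, 5, 6, 8, 9}, {4, 7}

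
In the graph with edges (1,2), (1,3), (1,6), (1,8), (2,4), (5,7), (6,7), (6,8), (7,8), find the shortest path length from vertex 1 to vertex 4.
2 (path: 1 -> 2 -> 4, 2 edges)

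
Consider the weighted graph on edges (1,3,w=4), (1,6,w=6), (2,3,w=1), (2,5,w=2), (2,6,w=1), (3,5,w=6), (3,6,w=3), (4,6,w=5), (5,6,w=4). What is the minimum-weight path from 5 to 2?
2 (path: 5 -> 2; weights 2 = 2)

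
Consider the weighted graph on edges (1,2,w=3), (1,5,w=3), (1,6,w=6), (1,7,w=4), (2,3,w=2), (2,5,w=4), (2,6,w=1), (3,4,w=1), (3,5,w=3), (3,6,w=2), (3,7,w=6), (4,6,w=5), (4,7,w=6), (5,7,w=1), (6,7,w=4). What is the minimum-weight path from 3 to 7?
4 (path: 3 -> 5 -> 7; weights 3 + 1 = 4)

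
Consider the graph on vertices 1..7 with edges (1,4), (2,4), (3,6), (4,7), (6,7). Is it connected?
No, it has 2 components: {1, 2, 3, 4, 6, 7}, {5}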